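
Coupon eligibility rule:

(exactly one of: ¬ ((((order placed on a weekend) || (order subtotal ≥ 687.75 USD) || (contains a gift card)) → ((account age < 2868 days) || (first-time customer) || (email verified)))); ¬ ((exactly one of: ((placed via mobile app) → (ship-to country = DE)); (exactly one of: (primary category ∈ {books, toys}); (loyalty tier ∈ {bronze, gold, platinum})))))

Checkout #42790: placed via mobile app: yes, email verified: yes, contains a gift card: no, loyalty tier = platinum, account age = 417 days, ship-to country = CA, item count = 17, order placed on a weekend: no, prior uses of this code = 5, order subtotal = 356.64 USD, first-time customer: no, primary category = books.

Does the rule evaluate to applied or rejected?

Applied

Atomic conditions:
  order placed on a weekend: no → false
  order subtotal ≥ 687.75 USD: 356.64 ≥ 687.75 is false
  contains a gift card: no → false
  account age < 2868 days: 417 < 2868 is true
  first-time customer: no → false
  email verified: yes → true
  placed via mobile app: yes → true
  ship-to country = DE: CA == DE is false
  primary category ∈ {books, toys}: books is in the set → true
  loyalty tier ∈ {bronze, gold, platinum}: platinum is in the set → true
Combine:
[1.1.1] false OR false OR false = false
[1.1.2] true OR false OR true = true
[1.1] false → true (antecedent false ⇒ implication holds) = true
[1] NOT true = false
[2.1.1] true → false = false
[2.1.2] exactly-one(true, true) = false
[2.1] exactly-one(false, false) = false
[2] NOT false = true
[root] exactly-one(false, true) = true
Overall: true → applied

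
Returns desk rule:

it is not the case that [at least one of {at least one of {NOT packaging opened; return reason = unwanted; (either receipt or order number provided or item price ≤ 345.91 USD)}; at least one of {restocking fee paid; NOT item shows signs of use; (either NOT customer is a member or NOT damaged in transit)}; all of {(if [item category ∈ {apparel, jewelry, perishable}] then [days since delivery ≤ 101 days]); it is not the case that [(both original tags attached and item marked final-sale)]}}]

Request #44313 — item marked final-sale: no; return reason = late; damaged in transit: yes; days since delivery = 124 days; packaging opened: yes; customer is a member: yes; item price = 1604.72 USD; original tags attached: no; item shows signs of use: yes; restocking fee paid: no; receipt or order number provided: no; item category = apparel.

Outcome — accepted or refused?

Accepted

Atomic conditions:
  NOT packaging opened: yes → false
  return reason = unwanted: late == unwanted is false
  receipt or order number provided: no → false
  item price ≤ 345.91 USD: 1604.72 ≤ 345.91 is false
  restocking fee paid: no → false
  NOT item shows signs of use: yes → false
  NOT customer is a member: yes → false
  NOT damaged in transit: yes → false
  item category ∈ {apparel, jewelry, perishable}: apparel is in the set → true
  days since delivery ≤ 101 days: 124 ≤ 101 is false
  original tags attached: no → false
  item marked final-sale: no → false
Combine:
[1.1.3] false OR false = false
[1.1] false OR false OR false = false
[1.2.3] false OR false = false
[1.2] false OR false OR false = false
[1.3.1] true → false = false
[1.3.2.1] false AND false = false
[1.3.2] NOT false = true
[1.3] false AND true = false
[1] false OR false OR false = false
[root] NOT false = true
Overall: true → accepted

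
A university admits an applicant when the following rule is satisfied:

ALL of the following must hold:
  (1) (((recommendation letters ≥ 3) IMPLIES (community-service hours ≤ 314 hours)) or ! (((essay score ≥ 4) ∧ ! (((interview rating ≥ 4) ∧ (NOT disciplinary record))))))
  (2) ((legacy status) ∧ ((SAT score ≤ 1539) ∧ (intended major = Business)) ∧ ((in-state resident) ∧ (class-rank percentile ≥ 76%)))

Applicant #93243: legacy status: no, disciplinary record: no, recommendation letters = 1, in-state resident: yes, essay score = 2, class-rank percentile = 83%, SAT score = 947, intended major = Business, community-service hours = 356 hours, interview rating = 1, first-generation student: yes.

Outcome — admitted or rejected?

Atomic conditions:
  recommendation letters ≥ 3: 1 ≥ 3 is false
  community-service hours ≤ 314 hours: 356 ≤ 314 is false
  essay score ≥ 4: 2 ≥ 4 is false
  interview rating ≥ 4: 1 ≥ 4 is false
  NOT disciplinary record: no → true
  legacy status: no → false
  SAT score ≤ 1539: 947 ≤ 1539 is true
  intended major = Business: Business == Business is true
  in-state resident: yes → true
  class-rank percentile ≥ 76%: 83 ≥ 76 is true
Combine:
[1.1] false → false (antecedent false ⇒ implication holds) = true
[1.2.1.2.1] false AND true = false
[1.2.1.2] NOT false = true
[1.2.1] false AND true = false
[1.2] NOT false = true
[1] true OR true = true
[2.2] true AND true = true
[2.3] true AND true = true
[2] false AND true AND true = false
[root] true AND false = false
Overall: false → rejected

Rejected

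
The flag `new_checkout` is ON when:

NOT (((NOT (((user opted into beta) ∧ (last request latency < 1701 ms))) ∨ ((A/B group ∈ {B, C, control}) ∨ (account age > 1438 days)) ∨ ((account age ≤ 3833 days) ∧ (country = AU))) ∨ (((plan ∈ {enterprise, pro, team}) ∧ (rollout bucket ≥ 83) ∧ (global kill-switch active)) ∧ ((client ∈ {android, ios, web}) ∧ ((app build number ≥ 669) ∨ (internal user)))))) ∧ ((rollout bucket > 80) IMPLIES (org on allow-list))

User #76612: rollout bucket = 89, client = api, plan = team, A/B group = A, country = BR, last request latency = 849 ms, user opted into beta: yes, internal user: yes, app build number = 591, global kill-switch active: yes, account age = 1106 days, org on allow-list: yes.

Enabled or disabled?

Atomic conditions:
  user opted into beta: yes → true
  last request latency < 1701 ms: 849 < 1701 is true
  A/B group ∈ {B, C, control}: A is not in the set → false
  account age > 1438 days: 1106 > 1438 is false
  account age ≤ 3833 days: 1106 ≤ 3833 is true
  country = AU: BR == AU is false
  plan ∈ {enterprise, pro, team}: team is in the set → true
  rollout bucket ≥ 83: 89 ≥ 83 is true
  global kill-switch active: yes → true
  client ∈ {android, ios, web}: api is not in the set → false
  app build number ≥ 669: 591 ≥ 669 is false
  internal user: yes → true
  rollout bucket > 80: 89 > 80 is true
  org on allow-list: yes → true
Combine:
[1.1.1.1.1] true AND true = true
[1.1.1.1] NOT true = false
[1.1.1.2] false OR false = false
[1.1.1.3] true AND false = false
[1.1.1] false OR false OR false = false
[1.1.2.1] true AND true AND true = true
[1.1.2.2.2] false OR true = true
[1.1.2.2] false AND true = false
[1.1.2] true AND false = false
[1.1] false OR false = false
[1] NOT false = true
[2] true → true = true
[root] true AND true = true
Overall: true → enabled

Enabled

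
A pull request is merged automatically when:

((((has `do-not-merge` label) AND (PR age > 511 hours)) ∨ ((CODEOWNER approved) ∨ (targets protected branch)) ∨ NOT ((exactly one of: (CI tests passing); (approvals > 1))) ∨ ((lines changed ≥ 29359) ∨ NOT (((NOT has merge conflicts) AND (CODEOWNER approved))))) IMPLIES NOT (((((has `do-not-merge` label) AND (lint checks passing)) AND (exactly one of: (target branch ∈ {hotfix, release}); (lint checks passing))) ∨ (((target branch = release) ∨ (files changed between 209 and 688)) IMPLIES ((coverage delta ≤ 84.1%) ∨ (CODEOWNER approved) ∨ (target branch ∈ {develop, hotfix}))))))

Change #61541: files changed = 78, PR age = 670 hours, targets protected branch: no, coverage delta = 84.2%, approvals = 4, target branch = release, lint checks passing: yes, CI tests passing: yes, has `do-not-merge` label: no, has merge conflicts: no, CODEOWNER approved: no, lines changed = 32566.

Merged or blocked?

Merged

Atomic conditions:
  has `do-not-merge` label: no → false
  PR age > 511 hours: 670 > 511 is true
  CODEOWNER approved: no → false
  targets protected branch: no → false
  CI tests passing: yes → true
  approvals > 1: 4 > 1 is true
  lines changed ≥ 29359: 32566 ≥ 29359 is true
  NOT has merge conflicts: no → true
  lint checks passing: yes → true
  target branch ∈ {hotfix, release}: release is in the set → true
  target branch = release: release == release is true
  files changed between 209 and 688: 78 in [209, 688] is false
  coverage delta ≤ 84.1%: 84.2 ≤ 84.1 is false
  target branch ∈ {develop, hotfix}: release is not in the set → false
Combine:
[1.1] false AND true = false
[1.2] false OR false = false
[1.3.1] exactly-one(true, true) = false
[1.3] NOT false = true
[1.4.2.1] true AND false = false
[1.4.2] NOT false = true
[1.4] true OR true = true
[1] false OR false OR true OR true = true
[2.1.1.1] false AND true = false
[2.1.1.2] exactly-one(true, true) = false
[2.1.1] false AND false = false
[2.1.2.1] true OR false = true
[2.1.2.2] false OR false OR false = false
[2.1.2] true → false = false
[2.1] false OR false = false
[2] NOT false = true
[root] true → true = true
Overall: true → merged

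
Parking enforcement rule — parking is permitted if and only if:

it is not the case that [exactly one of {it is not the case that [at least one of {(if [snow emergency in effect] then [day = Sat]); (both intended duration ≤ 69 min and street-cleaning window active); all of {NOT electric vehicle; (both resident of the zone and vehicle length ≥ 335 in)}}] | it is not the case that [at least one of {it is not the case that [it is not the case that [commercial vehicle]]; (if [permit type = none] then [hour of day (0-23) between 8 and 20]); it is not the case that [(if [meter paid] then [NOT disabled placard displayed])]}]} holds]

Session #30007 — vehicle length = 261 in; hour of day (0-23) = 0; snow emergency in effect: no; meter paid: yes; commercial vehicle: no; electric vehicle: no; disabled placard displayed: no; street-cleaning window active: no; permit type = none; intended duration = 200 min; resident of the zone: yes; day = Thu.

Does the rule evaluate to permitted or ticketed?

Ticketed

Atomic conditions:
  snow emergency in effect: no → false
  day = Sat: Thu == Sat is false
  intended duration ≤ 69 min: 200 ≤ 69 is false
  street-cleaning window active: no → false
  NOT electric vehicle: no → true
  resident of the zone: yes → true
  vehicle length ≥ 335 in: 261 ≥ 335 is false
  commercial vehicle: no → false
  permit type = none: none == none is true
  hour of day (0-23) between 8 and 20: 0 in [8, 20] is false
  meter paid: yes → true
  NOT disabled placard displayed: no → true
Combine:
[1.1.1.1] false → false (antecedent false ⇒ implication holds) = true
[1.1.1.2] false AND false = false
[1.1.1.3.2] true AND false = false
[1.1.1.3] true AND false = false
[1.1.1] true OR false OR false = true
[1.1] NOT true = false
[1.2.1.1.1] NOT false = true
[1.2.1.1] NOT true = false
[1.2.1.2] true → false = false
[1.2.1.3.1] true → true = true
[1.2.1.3] NOT true = false
[1.2.1] false OR false OR false = false
[1.2] NOT false = true
[1] exactly-one(false, true) = true
[root] NOT true = false
Overall: false → ticketed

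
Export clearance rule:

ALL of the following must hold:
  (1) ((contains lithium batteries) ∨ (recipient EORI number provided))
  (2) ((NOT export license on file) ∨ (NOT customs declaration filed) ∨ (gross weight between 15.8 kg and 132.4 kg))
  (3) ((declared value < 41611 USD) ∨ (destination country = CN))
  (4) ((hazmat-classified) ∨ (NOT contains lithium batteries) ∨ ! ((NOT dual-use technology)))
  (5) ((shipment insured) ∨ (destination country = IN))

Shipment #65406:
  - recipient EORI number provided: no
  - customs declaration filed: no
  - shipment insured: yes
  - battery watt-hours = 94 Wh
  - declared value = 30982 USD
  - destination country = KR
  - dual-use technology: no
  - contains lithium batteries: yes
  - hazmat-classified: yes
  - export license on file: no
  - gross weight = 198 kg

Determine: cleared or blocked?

Atomic conditions:
  contains lithium batteries: yes → true
  recipient EORI number provided: no → false
  NOT export license on file: no → true
  NOT customs declaration filed: no → true
  gross weight between 15.8 kg and 132.4 kg: 198 in [15.8, 132.4] is false
  declared value < 41611 USD: 30982 < 41611 is true
  destination country = CN: KR == CN is false
  hazmat-classified: yes → true
  NOT contains lithium batteries: yes → false
  NOT dual-use technology: no → true
  shipment insured: yes → true
  destination country = IN: KR == IN is false
Combine:
[1] true OR false = true
[2] true OR true OR false = true
[3] true OR false = true
[4.3] NOT true = false
[4] true OR false OR false = true
[5] true OR false = true
[root] true AND true AND true AND true AND true = true
Overall: true → cleared

Cleared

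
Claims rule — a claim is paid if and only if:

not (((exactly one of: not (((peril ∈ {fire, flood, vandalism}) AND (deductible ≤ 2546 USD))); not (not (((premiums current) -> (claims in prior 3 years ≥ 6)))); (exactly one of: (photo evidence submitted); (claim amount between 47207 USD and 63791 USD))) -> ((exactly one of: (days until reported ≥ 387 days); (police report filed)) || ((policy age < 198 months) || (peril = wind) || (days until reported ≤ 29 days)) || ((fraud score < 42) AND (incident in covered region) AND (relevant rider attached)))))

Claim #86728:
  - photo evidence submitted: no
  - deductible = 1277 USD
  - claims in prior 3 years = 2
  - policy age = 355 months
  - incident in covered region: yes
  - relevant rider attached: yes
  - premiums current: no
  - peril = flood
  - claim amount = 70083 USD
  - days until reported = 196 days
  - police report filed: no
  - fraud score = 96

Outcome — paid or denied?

Paid

Atomic conditions:
  peril ∈ {fire, flood, vandalism}: flood is in the set → true
  deductible ≤ 2546 USD: 1277 ≤ 2546 is true
  premiums current: no → false
  claims in prior 3 years ≥ 6: 2 ≥ 6 is false
  photo evidence submitted: no → false
  claim amount between 47207 USD and 63791 USD: 70083 in [47207, 63791] is false
  days until reported ≥ 387 days: 196 ≥ 387 is false
  police report filed: no → false
  policy age < 198 months: 355 < 198 is false
  peril = wind: flood == wind is false
  days until reported ≤ 29 days: 196 ≤ 29 is false
  fraud score < 42: 96 < 42 is false
  incident in covered region: yes → true
  relevant rider attached: yes → true
Combine:
[1.1.1.1] true AND true = true
[1.1.1] NOT true = false
[1.1.2.1.1] false → false (antecedent false ⇒ implication holds) = true
[1.1.2.1] NOT true = false
[1.1.2] NOT false = true
[1.1.3] exactly-one(false, false) = false
[1.1] exactly-one(false, true, false) = true
[1.2.1] exactly-one(false, false) = false
[1.2.2] false OR false OR false = false
[1.2.3] false AND true AND true = false
[1.2] false OR false OR false = false
[1] true → false = false
[root] NOT false = true
Overall: true → paid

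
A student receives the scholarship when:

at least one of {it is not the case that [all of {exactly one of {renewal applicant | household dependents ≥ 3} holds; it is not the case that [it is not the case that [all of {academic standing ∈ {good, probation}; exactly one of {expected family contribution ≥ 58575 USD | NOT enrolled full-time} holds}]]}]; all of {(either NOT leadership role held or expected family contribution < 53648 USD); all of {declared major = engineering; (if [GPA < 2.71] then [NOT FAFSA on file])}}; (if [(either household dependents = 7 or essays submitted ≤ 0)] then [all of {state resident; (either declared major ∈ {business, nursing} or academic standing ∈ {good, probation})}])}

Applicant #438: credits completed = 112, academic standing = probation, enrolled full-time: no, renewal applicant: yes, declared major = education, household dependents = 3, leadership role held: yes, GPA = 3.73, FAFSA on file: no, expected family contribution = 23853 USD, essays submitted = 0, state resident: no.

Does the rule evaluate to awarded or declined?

Atomic conditions:
  renewal applicant: yes → true
  household dependents ≥ 3: 3 ≥ 3 is true
  academic standing ∈ {good, probation}: probation is in the set → true
  expected family contribution ≥ 58575 USD: 23853 ≥ 58575 is false
  NOT enrolled full-time: no → true
  NOT leadership role held: yes → false
  expected family contribution < 53648 USD: 23853 < 53648 is true
  declared major = engineering: education == engineering is false
  GPA < 2.71: 3.73 < 2.71 is false
  NOT FAFSA on file: no → true
  household dependents = 7: 3 == 7 is false
  essays submitted ≤ 0: 0 ≤ 0 is true
  state resident: no → false
  declared major ∈ {business, nursing}: education is not in the set → false
Combine:
[1.1.1] exactly-one(true, true) = false
[1.1.2.1.1.2] exactly-one(false, true) = true
[1.1.2.1.1] true AND true = true
[1.1.2.1] NOT true = false
[1.1.2] NOT false = true
[1.1] false AND true = false
[1] NOT false = true
[2.1] false OR true = true
[2.2.2] false → true (antecedent false ⇒ implication holds) = true
[2.2] false AND true = false
[2] true AND false = false
[3.1] false OR true = true
[3.2.2] false OR true = true
[3.2] false AND true = false
[3] true → false = false
[root] true OR false OR false = true
Overall: true → awarded

Awarded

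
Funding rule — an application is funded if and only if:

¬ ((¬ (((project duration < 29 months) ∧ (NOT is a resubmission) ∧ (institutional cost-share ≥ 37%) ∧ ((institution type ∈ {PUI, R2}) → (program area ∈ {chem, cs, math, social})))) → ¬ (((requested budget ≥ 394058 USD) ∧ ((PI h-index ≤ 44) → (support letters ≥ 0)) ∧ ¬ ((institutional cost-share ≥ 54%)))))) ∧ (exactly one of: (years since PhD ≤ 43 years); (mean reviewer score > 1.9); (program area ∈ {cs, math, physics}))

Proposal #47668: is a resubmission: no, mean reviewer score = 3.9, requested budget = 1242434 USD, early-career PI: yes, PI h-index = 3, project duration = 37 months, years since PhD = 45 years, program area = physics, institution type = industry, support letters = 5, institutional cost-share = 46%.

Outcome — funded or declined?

Atomic conditions:
  project duration < 29 months: 37 < 29 is false
  NOT is a resubmission: no → true
  institutional cost-share ≥ 37%: 46 ≥ 37 is true
  institution type ∈ {PUI, R2}: industry is not in the set → false
  program area ∈ {chem, cs, math, social}: physics is not in the set → false
  requested budget ≥ 394058 USD: 1242434 ≥ 394058 is true
  PI h-index ≤ 44: 3 ≤ 44 is true
  support letters ≥ 0: 5 ≥ 0 is true
  institutional cost-share ≥ 54%: 46 ≥ 54 is false
  years since PhD ≤ 43 years: 45 ≤ 43 is false
  mean reviewer score > 1.9: 3.9 > 1.9 is true
  program area ∈ {cs, math, physics}: physics is in the set → true
Combine:
[1.1.1.1.4] false → false (antecedent false ⇒ implication holds) = true
[1.1.1.1] false AND true AND true AND true = false
[1.1.1] NOT false = true
[1.1.2.1.2] true → true = true
[1.1.2.1.3] NOT false = true
[1.1.2.1] true AND true AND true = true
[1.1.2] NOT true = false
[1.1] true → false = false
[1] NOT false = true
[2] exactly-one(false, true, true) = false
[root] true AND false = false
Overall: false → declined

Declined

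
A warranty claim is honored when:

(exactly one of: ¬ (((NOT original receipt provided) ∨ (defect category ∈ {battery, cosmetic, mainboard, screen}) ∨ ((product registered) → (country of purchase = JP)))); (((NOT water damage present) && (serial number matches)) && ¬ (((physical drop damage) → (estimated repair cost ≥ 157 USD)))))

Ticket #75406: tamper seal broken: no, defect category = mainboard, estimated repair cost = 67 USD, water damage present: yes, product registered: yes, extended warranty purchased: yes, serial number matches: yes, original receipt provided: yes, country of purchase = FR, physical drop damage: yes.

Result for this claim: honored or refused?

Refused

Atomic conditions:
  NOT original receipt provided: yes → false
  defect category ∈ {battery, cosmetic, mainboard, screen}: mainboard is in the set → true
  product registered: yes → true
  country of purchase = JP: FR == JP is false
  NOT water damage present: yes → false
  serial number matches: yes → true
  physical drop damage: yes → true
  estimated repair cost ≥ 157 USD: 67 ≥ 157 is false
Combine:
[1.1.3] true → false = false
[1.1] false OR true OR false = true
[1] NOT true = false
[2.1] false AND true = false
[2.2.1] true → false = false
[2.2] NOT false = true
[2] false AND true = false
[root] exactly-one(false, false) = false
Overall: false → refused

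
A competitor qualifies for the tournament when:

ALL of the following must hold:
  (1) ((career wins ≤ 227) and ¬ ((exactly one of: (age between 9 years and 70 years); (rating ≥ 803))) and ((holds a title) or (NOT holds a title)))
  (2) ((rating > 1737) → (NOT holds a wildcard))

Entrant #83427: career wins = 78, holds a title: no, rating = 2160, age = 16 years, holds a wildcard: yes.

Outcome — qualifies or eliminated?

Eliminated

Atomic conditions:
  career wins ≤ 227: 78 ≤ 227 is true
  age between 9 years and 70 years: 16 in [9, 70] is true
  rating ≥ 803: 2160 ≥ 803 is true
  holds a title: no → false
  NOT holds a title: no → true
  rating > 1737: 2160 > 1737 is true
  NOT holds a wildcard: yes → false
Combine:
[1.2.1] exactly-one(true, true) = false
[1.2] NOT false = true
[1.3] false OR true = true
[1] true AND true AND true = true
[2] true → false = false
[root] true AND false = false
Overall: false → eliminated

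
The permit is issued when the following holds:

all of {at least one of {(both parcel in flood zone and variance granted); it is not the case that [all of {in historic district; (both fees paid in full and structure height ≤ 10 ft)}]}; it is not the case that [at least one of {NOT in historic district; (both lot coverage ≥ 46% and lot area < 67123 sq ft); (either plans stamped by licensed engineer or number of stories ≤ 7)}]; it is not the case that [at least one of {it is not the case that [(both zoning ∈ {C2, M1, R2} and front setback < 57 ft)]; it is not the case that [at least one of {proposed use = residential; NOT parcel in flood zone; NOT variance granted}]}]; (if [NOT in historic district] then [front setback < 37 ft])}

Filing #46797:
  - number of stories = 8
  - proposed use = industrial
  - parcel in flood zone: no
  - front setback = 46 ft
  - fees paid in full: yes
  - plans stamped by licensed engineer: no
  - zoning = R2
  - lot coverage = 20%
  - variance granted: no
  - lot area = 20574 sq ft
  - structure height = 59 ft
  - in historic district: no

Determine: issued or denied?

Denied

Atomic conditions:
  parcel in flood zone: no → false
  variance granted: no → false
  in historic district: no → false
  fees paid in full: yes → true
  structure height ≤ 10 ft: 59 ≤ 10 is false
  NOT in historic district: no → true
  lot coverage ≥ 46%: 20 ≥ 46 is false
  lot area < 67123 sq ft: 20574 < 67123 is true
  plans stamped by licensed engineer: no → false
  number of stories ≤ 7: 8 ≤ 7 is false
  zoning ∈ {C2, M1, R2}: R2 is in the set → true
  front setback < 57 ft: 46 < 57 is true
  proposed use = residential: industrial == residential is false
  NOT parcel in flood zone: no → true
  NOT variance granted: no → true
  front setback < 37 ft: 46 < 37 is false
Combine:
[1.1] false AND false = false
[1.2.1.2] true AND false = false
[1.2.1] false AND false = false
[1.2] NOT false = true
[1] false OR true = true
[2.1.2] false AND true = false
[2.1.3] false OR false = false
[2.1] true OR false OR false = true
[2] NOT true = false
[3.1.1.1] true AND true = true
[3.1.1] NOT true = false
[3.1.2.1] false OR true OR true = true
[3.1.2] NOT true = false
[3.1] false OR false = false
[3] NOT false = true
[4] true → false = false
[root] true AND false AND true AND false = false
Overall: false → denied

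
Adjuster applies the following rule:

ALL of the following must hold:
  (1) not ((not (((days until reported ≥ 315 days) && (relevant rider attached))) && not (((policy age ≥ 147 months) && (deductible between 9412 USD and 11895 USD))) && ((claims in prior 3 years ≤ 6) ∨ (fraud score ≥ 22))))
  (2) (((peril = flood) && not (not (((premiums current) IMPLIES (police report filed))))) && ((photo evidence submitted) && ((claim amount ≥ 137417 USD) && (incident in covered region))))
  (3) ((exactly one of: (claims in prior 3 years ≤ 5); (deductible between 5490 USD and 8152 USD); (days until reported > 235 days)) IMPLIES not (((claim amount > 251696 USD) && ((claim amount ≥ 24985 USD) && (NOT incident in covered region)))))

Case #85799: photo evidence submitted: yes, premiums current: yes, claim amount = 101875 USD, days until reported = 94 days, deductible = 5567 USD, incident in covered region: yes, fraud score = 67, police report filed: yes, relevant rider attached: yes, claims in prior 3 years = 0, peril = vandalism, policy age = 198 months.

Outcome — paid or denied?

Atomic conditions:
  days until reported ≥ 315 days: 94 ≥ 315 is false
  relevant rider attached: yes → true
  policy age ≥ 147 months: 198 ≥ 147 is true
  deductible between 9412 USD and 11895 USD: 5567 in [9412, 11895] is false
  claims in prior 3 years ≤ 6: 0 ≤ 6 is true
  fraud score ≥ 22: 67 ≥ 22 is true
  peril = flood: vandalism == flood is false
  premiums current: yes → true
  police report filed: yes → true
  photo evidence submitted: yes → true
  claim amount ≥ 137417 USD: 101875 ≥ 137417 is false
  incident in covered region: yes → true
  claims in prior 3 years ≤ 5: 0 ≤ 5 is true
  deductible between 5490 USD and 8152 USD: 5567 in [5490, 8152] is true
  days until reported > 235 days: 94 > 235 is false
  claim amount > 251696 USD: 101875 > 251696 is false
  claim amount ≥ 24985 USD: 101875 ≥ 24985 is true
  NOT incident in covered region: yes → false
Combine:
[1.1.1.1] false AND true = false
[1.1.1] NOT false = true
[1.1.2.1] true AND false = false
[1.1.2] NOT false = true
[1.1.3] true OR true = true
[1.1] true AND true AND true = true
[1] NOT true = false
[2.1.2.1.1] true → true = true
[2.1.2.1] NOT true = false
[2.1.2] NOT false = true
[2.1] false AND true = false
[2.2.2] false AND true = false
[2.2] true AND false = false
[2] false AND false = false
[3.1] exactly-one(true, true, false) = false
[3.2.1.2] true AND false = false
[3.2.1] false AND false = false
[3.2] NOT false = true
[3] false → true (antecedent false ⇒ implication holds) = true
[root] false AND false AND true = false
Overall: false → denied

Denied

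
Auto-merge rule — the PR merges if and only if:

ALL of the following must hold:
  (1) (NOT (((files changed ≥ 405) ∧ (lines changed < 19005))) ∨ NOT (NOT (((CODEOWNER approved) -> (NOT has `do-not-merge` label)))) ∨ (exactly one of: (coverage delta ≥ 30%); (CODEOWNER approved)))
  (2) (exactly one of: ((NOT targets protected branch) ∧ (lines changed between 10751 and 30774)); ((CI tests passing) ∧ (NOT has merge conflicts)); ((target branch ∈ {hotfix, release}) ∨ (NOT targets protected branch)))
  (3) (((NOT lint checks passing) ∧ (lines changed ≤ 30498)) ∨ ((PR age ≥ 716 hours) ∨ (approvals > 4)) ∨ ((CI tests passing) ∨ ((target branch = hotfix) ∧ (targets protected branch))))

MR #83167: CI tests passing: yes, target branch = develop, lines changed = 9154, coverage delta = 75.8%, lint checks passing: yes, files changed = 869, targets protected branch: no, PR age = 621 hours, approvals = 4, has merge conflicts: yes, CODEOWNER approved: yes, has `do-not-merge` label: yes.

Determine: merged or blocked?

Blocked

Atomic conditions:
  files changed ≥ 405: 869 ≥ 405 is true
  lines changed < 19005: 9154 < 19005 is true
  CODEOWNER approved: yes → true
  NOT has `do-not-merge` label: yes → false
  coverage delta ≥ 30%: 75.8 ≥ 30 is true
  NOT targets protected branch: no → true
  lines changed between 10751 and 30774: 9154 in [10751, 30774] is false
  CI tests passing: yes → true
  NOT has merge conflicts: yes → false
  target branch ∈ {hotfix, release}: develop is not in the set → false
  NOT lint checks passing: yes → false
  lines changed ≤ 30498: 9154 ≤ 30498 is true
  PR age ≥ 716 hours: 621 ≥ 716 is false
  approvals > 4: 4 > 4 is false
  target branch = hotfix: develop == hotfix is false
  targets protected branch: no → false
Combine:
[1.1.1] true AND true = true
[1.1] NOT true = false
[1.2.1.1] true → false = false
[1.2.1] NOT false = true
[1.2] NOT true = false
[1.3] exactly-one(true, true) = false
[1] false OR false OR false = false
[2.1] true AND false = false
[2.2] true AND false = false
[2.3] false OR true = true
[2] exactly-one(false, false, true) = true
[3.1] false AND true = false
[3.2] false OR false = false
[3.3.2] false AND false = false
[3.3] true OR false = true
[3] false OR false OR true = true
[root] false AND true AND true = false
Overall: false → blocked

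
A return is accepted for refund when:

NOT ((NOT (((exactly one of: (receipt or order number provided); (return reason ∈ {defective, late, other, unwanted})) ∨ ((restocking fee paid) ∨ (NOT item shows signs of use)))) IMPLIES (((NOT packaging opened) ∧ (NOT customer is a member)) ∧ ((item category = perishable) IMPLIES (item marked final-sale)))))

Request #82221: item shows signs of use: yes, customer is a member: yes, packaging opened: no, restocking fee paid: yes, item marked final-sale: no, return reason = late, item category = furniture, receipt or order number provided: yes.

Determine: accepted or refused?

Atomic conditions:
  receipt or order number provided: yes → true
  return reason ∈ {defective, late, other, unwanted}: late is in the set → true
  restocking fee paid: yes → true
  NOT item shows signs of use: yes → false
  NOT packaging opened: no → true
  NOT customer is a member: yes → false
  item category = perishable: furniture == perishable is false
  item marked final-sale: no → false
Combine:
[1.1.1.1] exactly-one(true, true) = false
[1.1.1.2] true OR false = true
[1.1.1] false OR true = true
[1.1] NOT true = false
[1.2.1] true AND false = false
[1.2.2] false → false (antecedent false ⇒ implication holds) = true
[1.2] false AND true = false
[1] false → false (antecedent false ⇒ implication holds) = true
[root] NOT true = false
Overall: false → refused

Refused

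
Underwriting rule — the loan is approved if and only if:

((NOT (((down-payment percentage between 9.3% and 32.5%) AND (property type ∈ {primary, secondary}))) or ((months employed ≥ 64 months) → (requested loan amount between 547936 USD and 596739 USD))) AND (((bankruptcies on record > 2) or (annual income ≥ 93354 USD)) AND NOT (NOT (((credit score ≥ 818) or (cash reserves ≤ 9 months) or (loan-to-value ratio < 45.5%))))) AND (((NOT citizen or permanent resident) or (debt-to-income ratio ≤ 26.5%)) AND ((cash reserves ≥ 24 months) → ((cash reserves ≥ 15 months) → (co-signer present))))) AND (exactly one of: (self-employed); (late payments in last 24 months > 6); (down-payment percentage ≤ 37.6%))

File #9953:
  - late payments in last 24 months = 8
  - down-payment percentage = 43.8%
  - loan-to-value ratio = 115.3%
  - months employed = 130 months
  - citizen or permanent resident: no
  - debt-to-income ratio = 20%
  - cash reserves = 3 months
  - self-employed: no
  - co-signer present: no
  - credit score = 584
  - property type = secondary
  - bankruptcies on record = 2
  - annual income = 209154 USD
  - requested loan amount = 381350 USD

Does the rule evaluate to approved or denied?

Approved

Atomic conditions:
  down-payment percentage between 9.3% and 32.5%: 43.8 in [9.3, 32.5] is false
  property type ∈ {primary, secondary}: secondary is in the set → true
  months employed ≥ 64 months: 130 ≥ 64 is true
  requested loan amount between 547936 USD and 596739 USD: 381350 in [547936, 596739] is false
  bankruptcies on record > 2: 2 > 2 is false
  annual income ≥ 93354 USD: 209154 ≥ 93354 is true
  credit score ≥ 818: 584 ≥ 818 is false
  cash reserves ≤ 9 months: 3 ≤ 9 is true
  loan-to-value ratio < 45.5%: 115.3 < 45.5 is false
  NOT citizen or permanent resident: no → true
  debt-to-income ratio ≤ 26.5%: 20 ≤ 26.5 is true
  cash reserves ≥ 24 months: 3 ≥ 24 is false
  cash reserves ≥ 15 months: 3 ≥ 15 is false
  co-signer present: no → false
  self-employed: no → false
  late payments in last 24 months > 6: 8 > 6 is true
  down-payment percentage ≤ 37.6%: 43.8 ≤ 37.6 is false
Combine:
[1.1.1.1] false AND true = false
[1.1.1] NOT false = true
[1.1.2] true → false = false
[1.1] true OR false = true
[1.2.1] false OR true = true
[1.2.2.1.1] false OR true OR false = true
[1.2.2.1] NOT true = false
[1.2.2] NOT false = true
[1.2] true AND true = true
[1.3.1] true OR true = true
[1.3.2.2] false → false (antecedent false ⇒ implication holds) = true
[1.3.2] false → true (antecedent false ⇒ implication holds) = true
[1.3] true AND true = true
[1] true AND true AND true = true
[2] exactly-one(false, true, false) = true
[root] true AND true = true
Overall: true → approved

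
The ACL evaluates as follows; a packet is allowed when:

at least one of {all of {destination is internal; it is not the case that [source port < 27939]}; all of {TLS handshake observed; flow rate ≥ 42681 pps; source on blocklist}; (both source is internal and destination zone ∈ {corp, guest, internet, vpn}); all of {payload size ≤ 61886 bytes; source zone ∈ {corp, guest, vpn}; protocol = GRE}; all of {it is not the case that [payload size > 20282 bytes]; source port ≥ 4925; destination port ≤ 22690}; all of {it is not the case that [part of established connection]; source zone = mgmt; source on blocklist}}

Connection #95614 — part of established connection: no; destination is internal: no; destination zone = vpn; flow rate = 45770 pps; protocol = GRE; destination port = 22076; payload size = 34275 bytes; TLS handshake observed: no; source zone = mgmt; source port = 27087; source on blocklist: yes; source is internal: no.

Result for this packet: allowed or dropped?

Atomic conditions:
  destination is internal: no → false
  source port < 27939: 27087 < 27939 is true
  TLS handshake observed: no → false
  flow rate ≥ 42681 pps: 45770 ≥ 42681 is true
  source on blocklist: yes → true
  source is internal: no → false
  destination zone ∈ {corp, guest, internet, vpn}: vpn is in the set → true
  payload size ≤ 61886 bytes: 34275 ≤ 61886 is true
  source zone ∈ {corp, guest, vpn}: mgmt is not in the set → false
  protocol = GRE: GRE == GRE is true
  payload size > 20282 bytes: 34275 > 20282 is true
  source port ≥ 4925: 27087 ≥ 4925 is true
  destination port ≤ 22690: 22076 ≤ 22690 is true
  part of established connection: no → false
  source zone = mgmt: mgmt == mgmt is true
Combine:
[1.2] NOT true = false
[1] false AND false = false
[2] false AND true AND true = false
[3] false AND true = false
[4] true AND false AND true = false
[5.1] NOT true = false
[5] false AND true AND true = false
[6.1] NOT false = true
[6] true AND true AND true = true
[root] false OR false OR false OR false OR false OR true = true
Overall: true → allowed

Allowed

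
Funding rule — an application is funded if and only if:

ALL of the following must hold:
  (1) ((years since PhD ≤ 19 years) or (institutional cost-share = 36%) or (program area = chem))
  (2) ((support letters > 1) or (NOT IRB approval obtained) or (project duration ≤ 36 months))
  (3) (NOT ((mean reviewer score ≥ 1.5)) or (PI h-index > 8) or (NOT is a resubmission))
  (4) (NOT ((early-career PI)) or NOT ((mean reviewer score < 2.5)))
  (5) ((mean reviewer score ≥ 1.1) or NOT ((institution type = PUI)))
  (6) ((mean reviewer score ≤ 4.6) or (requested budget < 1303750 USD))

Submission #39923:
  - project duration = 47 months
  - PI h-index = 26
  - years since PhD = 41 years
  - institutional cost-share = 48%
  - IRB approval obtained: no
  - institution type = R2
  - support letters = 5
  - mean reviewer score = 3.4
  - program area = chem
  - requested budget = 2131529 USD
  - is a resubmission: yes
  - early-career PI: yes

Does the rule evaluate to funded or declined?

Funded

Atomic conditions:
  years since PhD ≤ 19 years: 41 ≤ 19 is false
  institutional cost-share = 36%: 48 == 36 is false
  program area = chem: chem == chem is true
  support letters > 1: 5 > 1 is true
  NOT IRB approval obtained: no → true
  project duration ≤ 36 months: 47 ≤ 36 is false
  mean reviewer score ≥ 1.5: 3.4 ≥ 1.5 is true
  PI h-index > 8: 26 > 8 is true
  NOT is a resubmission: yes → false
  early-career PI: yes → true
  mean reviewer score < 2.5: 3.4 < 2.5 is false
  mean reviewer score ≥ 1.1: 3.4 ≥ 1.1 is true
  institution type = PUI: R2 == PUI is false
  mean reviewer score ≤ 4.6: 3.4 ≤ 4.6 is true
  requested budget < 1303750 USD: 2131529 < 1303750 is false
Combine:
[1] false OR false OR true = true
[2] true OR true OR false = true
[3.1] NOT true = false
[3] false OR true OR false = true
[4.1] NOT true = false
[4.2] NOT false = true
[4] false OR true = true
[5.2] NOT false = true
[5] true OR true = true
[6] true OR false = true
[root] true AND true AND true AND true AND true AND true = true
Overall: true → funded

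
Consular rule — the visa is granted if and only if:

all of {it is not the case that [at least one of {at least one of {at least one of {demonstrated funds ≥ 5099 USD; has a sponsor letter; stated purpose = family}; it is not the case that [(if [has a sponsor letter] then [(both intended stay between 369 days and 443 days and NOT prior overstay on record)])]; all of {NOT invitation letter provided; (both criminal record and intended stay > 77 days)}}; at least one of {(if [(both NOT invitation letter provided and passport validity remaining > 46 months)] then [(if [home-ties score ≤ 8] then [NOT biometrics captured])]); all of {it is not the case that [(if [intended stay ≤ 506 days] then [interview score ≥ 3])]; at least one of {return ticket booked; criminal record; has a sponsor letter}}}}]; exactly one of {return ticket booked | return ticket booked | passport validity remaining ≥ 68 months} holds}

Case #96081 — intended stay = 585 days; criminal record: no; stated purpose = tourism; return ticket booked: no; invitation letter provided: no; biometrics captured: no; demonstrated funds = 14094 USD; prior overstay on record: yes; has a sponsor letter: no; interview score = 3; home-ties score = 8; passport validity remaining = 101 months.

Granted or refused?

Atomic conditions:
  demonstrated funds ≥ 5099 USD: 14094 ≥ 5099 is true
  has a sponsor letter: no → false
  stated purpose = family: tourism == family is false
  intended stay between 369 days and 443 days: 585 in [369, 443] is false
  NOT prior overstay on record: yes → false
  NOT invitation letter provided: no → true
  criminal record: no → false
  intended stay > 77 days: 585 > 77 is true
  passport validity remaining > 46 months: 101 > 46 is true
  home-ties score ≤ 8: 8 ≤ 8 is true
  NOT biometrics captured: no → true
  intended stay ≤ 506 days: 585 ≤ 506 is false
  interview score ≥ 3: 3 ≥ 3 is true
  return ticket booked: no → false
  passport validity remaining ≥ 68 months: 101 ≥ 68 is true
Combine:
[1.1.1.1] true OR false OR false = true
[1.1.1.2.1.2] false AND false = false
[1.1.1.2.1] false → false (antecedent false ⇒ implication holds) = true
[1.1.1.2] NOT true = false
[1.1.1.3.2] false AND true = false
[1.1.1.3] true AND false = false
[1.1.1] true OR false OR false = true
[1.1.2.1.1] true AND true = true
[1.1.2.1.2] true → true = true
[1.1.2.1] true → true = true
[1.1.2.2.1.1] false → true (antecedent false ⇒ implication holds) = true
[1.1.2.2.1] NOT true = false
[1.1.2.2.2] false OR false OR false = false
[1.1.2.2] false AND false = false
[1.1.2] true OR false = true
[1.1] true OR true = true
[1] NOT true = false
[2] exactly-one(false, false, true) = true
[root] false AND true = false
Overall: false → refused

Refused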